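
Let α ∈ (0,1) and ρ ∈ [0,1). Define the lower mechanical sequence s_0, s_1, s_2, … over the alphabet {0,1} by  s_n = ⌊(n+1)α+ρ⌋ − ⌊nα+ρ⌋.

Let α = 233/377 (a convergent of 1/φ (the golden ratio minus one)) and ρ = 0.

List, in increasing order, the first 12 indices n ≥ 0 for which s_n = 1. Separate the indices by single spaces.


n=0: ⌊233/377⌋−⌊0/377⌋ = 0−0 = 0
n=1: ⌊466/377⌋−⌊233/377⌋ = 1−0 = 1  ← one
n=2: ⌊699/377⌋−⌊466/377⌋ = 1−1 = 0
n=3: ⌊932/377⌋−⌊699/377⌋ = 2−1 = 1  ← one
n=4: ⌊1165/377⌋−⌊932/377⌋ = 3−2 = 1  ← one
n=5: ⌊1398/377⌋−⌊1165/377⌋ = 3−3 = 0
n=6: ⌊1631/377⌋−⌊1398/377⌋ = 4−3 = 1  ← one
n=7: ⌊1864/377⌋−⌊1631/377⌋ = 4−4 = 0
n=8: ⌊2097/377⌋−⌊1864/377⌋ = 5−4 = 1  ← one
n=9: ⌊2330/377⌋−⌊2097/377⌋ = 6−5 = 1  ← one
n=10: ⌊2563/377⌋−⌊2330/377⌋ = 6−6 = 0
n=11: ⌊2796/377⌋−⌊2563/377⌋ = 7−6 = 1  ← one
n=12: ⌊3029/377⌋−⌊2796/377⌋ = 8−7 = 1  ← one
n=13: ⌊3262/377⌋−⌊3029/377⌋ = 8−8 = 0
n=14: ⌊3495/377⌋−⌊3262/377⌋ = 9−8 = 1  ← one
n=15: ⌊3728/377⌋−⌊3495/377⌋ = 9−9 = 0
n=16: ⌊3961/377⌋−⌊3728/377⌋ = 10−9 = 1  ← one
n=17: ⌊4194/377⌋−⌊3961/377⌋ = 11−10 = 1  ← one
n=18: ⌊4427/377⌋−⌊4194/377⌋ = 11−11 = 0
n=19: ⌊4660/377⌋−⌊4427/377⌋ = 12−11 = 1  ← one
positions of the first 12 ones: 1 3 4 6 8 9 11 12 14 16 17 19

1 3 4 6 8 9 11 12 14 16 17 19


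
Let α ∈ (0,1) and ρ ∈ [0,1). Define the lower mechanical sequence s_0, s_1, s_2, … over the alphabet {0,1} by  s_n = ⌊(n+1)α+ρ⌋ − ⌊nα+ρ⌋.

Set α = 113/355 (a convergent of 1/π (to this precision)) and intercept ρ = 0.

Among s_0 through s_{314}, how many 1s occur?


#1s = Σ_{n=0}^{314} s_n = Σ_{n=0}^{314} (⌊(n+1)α+ρ⌋ − ⌊nα+ρ⌋)
the sum telescopes: every ⌊nα+ρ⌋ with 0 < n < 315 appears once with + and once with −, leaving ⌊315α+ρ⌋ − ⌊0·α+ρ⌋
315α + ρ = (315·113) / 355 = 35595/355
ρ = 0/355
⌊35595/355⌋ = 100,  ⌊0/355⌋ = 0
#1s = 100 − 0 = 100

100


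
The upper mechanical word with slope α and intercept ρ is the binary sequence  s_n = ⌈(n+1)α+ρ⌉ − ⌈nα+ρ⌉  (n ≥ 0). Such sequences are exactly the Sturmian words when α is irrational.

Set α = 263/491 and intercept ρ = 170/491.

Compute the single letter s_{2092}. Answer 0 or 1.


(n+1)α + ρ = (2093·263 + 170) / 491 = 550629/491
nα + ρ     = (2092·263 + 170) / 491 = 550366/491
⌈550629/491⌉ = 1122,  ⌈550366/491⌉ = 1121
s_{2092} = 1122 − 1121 = 1

1


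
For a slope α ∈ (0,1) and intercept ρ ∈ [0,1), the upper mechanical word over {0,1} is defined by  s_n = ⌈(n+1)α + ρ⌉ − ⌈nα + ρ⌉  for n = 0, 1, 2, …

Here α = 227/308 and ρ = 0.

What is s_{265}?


(n+1)α + ρ = (266·227) / 308 = 60382/308
nα + ρ     = (265·227) / 308 = 60155/308
⌈60382/308⌉ = 197,  ⌈60155/308⌉ = 196
s_{265} = 197 − 196 = 1

1


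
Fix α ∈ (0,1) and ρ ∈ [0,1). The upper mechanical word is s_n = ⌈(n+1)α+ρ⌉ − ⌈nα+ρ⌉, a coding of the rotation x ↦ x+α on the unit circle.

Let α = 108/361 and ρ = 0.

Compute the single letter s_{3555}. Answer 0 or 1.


0

(n+1)α + ρ = (3556·108) / 361 = 384048/361
nα + ρ     = (3555·108) / 361 = 383940/361
⌈384048/361⌉ = 1064,  ⌈383940/361⌉ = 1064
s_{3555} = 1064 − 1064 = 0


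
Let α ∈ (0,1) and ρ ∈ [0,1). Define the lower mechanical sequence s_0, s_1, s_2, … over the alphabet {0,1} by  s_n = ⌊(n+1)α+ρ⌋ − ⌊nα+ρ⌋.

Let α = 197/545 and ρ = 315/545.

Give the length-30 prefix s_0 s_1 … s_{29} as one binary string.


n=0: ⌊(1·197+315)/545⌋ − ⌊(0·197+315)/545⌋ = ⌊512/545⌋ − ⌊315/545⌋ = 0 − 0 = 0
n=1: ⌊(2·197+315)/545⌋ − ⌊(1·197+315)/545⌋ = ⌊709/545⌋ − ⌊512/545⌋ = 1 − 0 = 1
n=2: ⌊(3·197+315)/545⌋ − ⌊(2·197+315)/545⌋ = ⌊906/545⌋ − ⌊709/545⌋ = 1 − 1 = 0
n=3: ⌊(4·197+315)/545⌋ − ⌊(3·197+315)/545⌋ = ⌊1103/545⌋ − ⌊906/545⌋ = 2 − 1 = 1
n=4: ⌊(5·197+315)/545⌋ − ⌊(4·197+315)/545⌋ = ⌊1300/545⌋ − ⌊1103/545⌋ = 2 − 2 = 0
n=5: ⌊(6·197+315)/545⌋ − ⌊(5·197+315)/545⌋ = ⌊1497/545⌋ − ⌊1300/545⌋ = 2 − 2 = 0
n=6: ⌊(7·197+315)/545⌋ − ⌊(6·197+315)/545⌋ = ⌊1694/545⌋ − ⌊1497/545⌋ = 3 − 2 = 1
n=7: ⌊(8·197+315)/545⌋ − ⌊(7·197+315)/545⌋ = ⌊1891/545⌋ − ⌊1694/545⌋ = 3 − 3 = 0
n=8: ⌊(9·197+315)/545⌋ − ⌊(8·197+315)/545⌋ = ⌊2088/545⌋ − ⌊1891/545⌋ = 3 − 3 = 0
n=9: ⌊(10·197+315)/545⌋ − ⌊(9·197+315)/545⌋ = ⌊2285/545⌋ − ⌊2088/545⌋ = 4 − 3 = 1
n=10: ⌊(11·197+315)/545⌋ − ⌊(10·197+315)/545⌋ = ⌊2482/545⌋ − ⌊2285/545⌋ = 4 − 4 = 0
n=11: ⌊(12·197+315)/545⌋ − ⌊(11·197+315)/545⌋ = ⌊2679/545⌋ − ⌊2482/545⌋ = 4 − 4 = 0
n=12: ⌊(13·197+315)/545⌋ − ⌊(12·197+315)/545⌋ = ⌊2876/545⌋ − ⌊2679/545⌋ = 5 − 4 = 1
n=13: ⌊(14·197+315)/545⌋ − ⌊(13·197+315)/545⌋ = ⌊3073/545⌋ − ⌊2876/545⌋ = 5 − 5 = 0
n=14: ⌊(15·197+315)/545⌋ − ⌊(14·197+315)/545⌋ = ⌊3270/545⌋ − ⌊3073/545⌋ = 6 − 5 = 1
n=15: ⌊(16·197+315)/545⌋ − ⌊(15·197+315)/545⌋ = ⌊3467/545⌋ − ⌊3270/545⌋ = 6 − 6 = 0
n=16: ⌊(17·197+315)/545⌋ − ⌊(16·197+315)/545⌋ = ⌊3664/545⌋ − ⌊3467/545⌋ = 6 − 6 = 0
n=17: ⌊(18·197+315)/545⌋ − ⌊(17·197+315)/545⌋ = ⌊3861/545⌋ − ⌊3664/545⌋ = 7 − 6 = 1
n=18: ⌊(19·197+315)/545⌋ − ⌊(18·197+315)/545⌋ = ⌊4058/545⌋ − ⌊3861/545⌋ = 7 − 7 = 0
n=19: ⌊(20·197+315)/545⌋ − ⌊(19·197+315)/545⌋ = ⌊4255/545⌋ − ⌊4058/545⌋ = 7 − 7 = 0
n=20: ⌊(21·197+315)/545⌋ − ⌊(20·197+315)/545⌋ = ⌊4452/545⌋ − ⌊4255/545⌋ = 8 − 7 = 1
n=21: ⌊(22·197+315)/545⌋ − ⌊(21·197+315)/545⌋ = ⌊4649/545⌋ − ⌊4452/545⌋ = 8 − 8 = 0
n=22: ⌊(23·197+315)/545⌋ − ⌊(22·197+315)/545⌋ = ⌊4846/545⌋ − ⌊4649/545⌋ = 8 − 8 = 0
n=23: ⌊(24·197+315)/545⌋ − ⌊(23·197+315)/545⌋ = ⌊5043/545⌋ − ⌊4846/545⌋ = 9 − 8 = 1
n=24: ⌊(25·197+315)/545⌋ − ⌊(24·197+315)/545⌋ = ⌊5240/545⌋ − ⌊5043/545⌋ = 9 − 9 = 0
n=25: ⌊(26·197+315)/545⌋ − ⌊(25·197+315)/545⌋ = ⌊5437/545⌋ − ⌊5240/545⌋ = 9 − 9 = 0
n=26: ⌊(27·197+315)/545⌋ − ⌊(26·197+315)/545⌋ = ⌊5634/545⌋ − ⌊5437/545⌋ = 10 − 9 = 1
n=27: ⌊(28·197+315)/545⌋ − ⌊(27·197+315)/545⌋ = ⌊5831/545⌋ − ⌊5634/545⌋ = 10 − 10 = 0
n=28: ⌊(29·197+315)/545⌋ − ⌊(28·197+315)/545⌋ = ⌊6028/545⌋ − ⌊5831/545⌋ = 11 − 10 = 1
n=29: ⌊(30·197+315)/545⌋ − ⌊(29·197+315)/545⌋ = ⌊6225/545⌋ − ⌊6028/545⌋ = 11 − 11 = 0

010100100100101001001001001010


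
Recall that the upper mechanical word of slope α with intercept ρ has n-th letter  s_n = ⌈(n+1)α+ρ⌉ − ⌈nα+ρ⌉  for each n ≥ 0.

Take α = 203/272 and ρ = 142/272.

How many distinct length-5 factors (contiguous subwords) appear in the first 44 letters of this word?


6

t_n = ⌈(n·203+142)/272⌉ for n = 0 … 44:
  n=0…9: ⌈142/272⌉=1 ⌈345/272⌉=2 ⌈548/272⌉=3 ⌈751/272⌉=3 ⌈954/272⌉=4 ⌈1157/272⌉=5 ⌈1360/272⌉=5 ⌈1563/272⌉=6 ⌈1766/272⌉=7 ⌈1969/272⌉=8
  n=10…19: ⌈2172/272⌉=8 ⌈2375/272⌉=9 ⌈2578/272⌉=10 ⌈2781/272⌉=11 ⌈2984/272⌉=11 ⌈3187/272⌉=12 ⌈3390/272⌉=13 ⌈3593/272⌉=14 ⌈3796/272⌉=14 ⌈3999/272⌉=15
  n=20…29: ⌈4202/272⌉=16 ⌈4405/272⌉=17 ⌈4608/272⌉=17 ⌈4811/272⌉=18 ⌈5014/272⌉=19 ⌈5217/272⌉=20 ⌈5420/272⌉=20 ⌈5623/272⌉=21 ⌈5826/272⌉=22 ⌈6029/272⌉=23
  n=30…39: ⌈6232/272⌉=23 ⌈6435/272⌉=24 ⌈6638/272⌉=25 ⌈6841/272⌉=26 ⌈7044/272⌉=26 ⌈7247/272⌉=27 ⌈7450/272⌉=28 ⌈7653/272⌉=29 ⌈7856/272⌉=29 ⌈8059/272⌉=30
  n=40…44: ⌈8262/272⌉=31 ⌈8465/272⌉=32 ⌈8668/272⌉=32 ⌈8871/272⌉=33 ⌈9074/272⌉=34
s_n = t_(n+1) − t_n for n = 0 … 43 gives
prefix = 11011011101110111011101110111011101110111011
slide a length-5 window over [0..4] … [39..43] (40 windows); first occurrence of each distinct factor:
  [  0..  4] 11011
  [  1..  5] 10110
  [  2..  6] 01101
  [  4..  8] 10111
  [  5..  9] 01110
  [  6.. 10] 11101
  (the other 34 windows repeat one of these)
distinct factors: {01101, 01110, 10110, 10111, 11011, 11101}
count = 6  (Sturmian bound for length 5 is 6)


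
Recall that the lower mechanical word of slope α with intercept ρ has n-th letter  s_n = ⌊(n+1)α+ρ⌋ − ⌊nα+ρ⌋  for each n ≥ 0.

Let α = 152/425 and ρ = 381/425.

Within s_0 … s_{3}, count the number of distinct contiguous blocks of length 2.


t_n = ⌊(n·152+381)/425⌋ for n = 0 … 4:
  n=0…4: ⌊381/425⌋=0 ⌊533/425⌋=1 ⌊685/425⌋=1 ⌊837/425⌋=1 ⌊989/425⌋=2
s_n = t_(n+1) − t_n for n = 0 … 3 gives
prefix = 1001
slide a length-2 window over [0..1] … [2..3] (3 windows); first occurrence of each distinct factor:
  [  0..  1] 10
  [  1..  2] 00
  [  2..  3] 01
distinct factors: {00, 01, 10}
count = 3  (Sturmian bound for length 2 is 3)

3


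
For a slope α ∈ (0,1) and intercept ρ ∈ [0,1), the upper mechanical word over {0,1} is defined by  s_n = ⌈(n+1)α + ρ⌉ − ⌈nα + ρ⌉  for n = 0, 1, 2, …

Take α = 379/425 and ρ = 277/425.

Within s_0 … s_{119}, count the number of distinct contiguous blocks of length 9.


10

t_n = ⌈(n·379+277)/425⌉ for n = 0 … 120:
  n=0…9: ⌈277/425⌉=1 ⌈656/425⌉=2 ⌈1035/425⌉=3 ⌈1414/425⌉=4 ⌈1793/425⌉=5 ⌈2172/425⌉=6 ⌈2551/425⌉=7 ⌈2930/425⌉=7 ⌈3309/425⌉=8 ⌈3688/425⌉=9
  n=10…19: ⌈4067/425⌉=10 ⌈4446/425⌉=11 ⌈4825/425⌉=12 ⌈5204/425⌉=13 ⌈5583/425⌉=14 ⌈5962/425⌉=15 ⌈6341/425⌉=15 ⌈6720/425⌉=16 ⌈7099/425⌉=17 ⌈7478/425⌉=18
  n=20…29: ⌈7857/425⌉=19 ⌈8236/425⌉=20 ⌈8615/425⌉=21 ⌈8994/425⌉=22 ⌈9373/425⌉=23 ⌈9752/425⌉=23 ⌈10131/425⌉=24 ⌈10510/425⌉=25 ⌈10889/425⌉=26 ⌈11268/425⌉=27
  n=30…39: ⌈11647/425⌉=28 ⌈12026/425⌉=29 ⌈12405/425⌉=30 ⌈12784/425⌉=31 ⌈13163/425⌉=31 ⌈13542/425⌉=32 ⌈13921/425⌉=33 ⌈14300/425⌉=34 ⌈14679/425⌉=35 ⌈15058/425⌉=36
  n=40…49: ⌈15437/425⌉=37 ⌈15816/425⌉=38 ⌈16195/425⌉=39 ⌈16574/425⌉=39 ⌈16953/425⌉=40 ⌈17332/425⌉=41 ⌈17711/425⌉=42 ⌈18090/425⌉=43 ⌈18469/425⌉=44 ⌈18848/425⌉=45
  n=50…59: ⌈19227/425⌉=46 ⌈19606/425⌉=47 ⌈19985/425⌉=48 ⌈20364/425⌉=48 ⌈20743/425⌉=49 ⌈21122/425⌉=50 ⌈21501/425⌉=51 ⌈21880/425⌉=52 ⌈22259/425⌉=53 ⌈22638/425⌉=54
  n=60…69: ⌈23017/425⌉=55 ⌈23396/425⌉=56 ⌈23775/425⌉=56 ⌈24154/425⌉=57 ⌈24533/425⌉=58 ⌈24912/425⌉=59 ⌈25291/425⌉=60 ⌈25670/425⌉=61 ⌈26049/425⌉=62 ⌈26428/425⌉=63
  n=70…79: ⌈26807/425⌉=64 ⌈27186/425⌉=64 ⌈27565/425⌉=65 ⌈27944/425⌉=66 ⌈28323/425⌉=67 ⌈28702/425⌉=68 ⌈29081/425⌉=69 ⌈29460/425⌉=70 ⌈29839/425⌉=71 ⌈30218/425⌉=72
  n=80…89: ⌈30597/425⌉=72 ⌈30976/425⌉=73 ⌈31355/425⌉=74 ⌈31734/425⌉=75 ⌈32113/425⌉=76 ⌈32492/425⌉=77 ⌈32871/425⌉=78 ⌈33250/425⌉=79 ⌈33629/425⌉=80 ⌈34008/425⌉=81
  n=90…99: ⌈34387/425⌉=81 ⌈34766/425⌉=82 ⌈35145/425⌉=83 ⌈35524/425⌉=84 ⌈35903/425⌉=85 ⌈36282/425⌉=86 ⌈36661/425⌉=87 ⌈37040/425⌉=88 ⌈37419/425⌉=89 ⌈37798/425⌉=89
  n=100…109: ⌈38177/425⌉=90 ⌈38556/425⌉=91 ⌈38935/425⌉=92 ⌈39314/425⌉=93 ⌈39693/425⌉=94 ⌈40072/425⌉=95 ⌈40451/425⌉=96 ⌈40830/425⌉=97 ⌈41209/425⌉=97 ⌈41588/425⌉=98
  n=110…119: ⌈41967/425⌉=99 ⌈42346/425⌉=100 ⌈42725/425⌉=101 ⌈43104/425⌉=102 ⌈43483/425⌉=103 ⌈43862/425⌉=104 ⌈44241/425⌉=105 ⌈44620/425⌉=105 ⌈44999/425⌉=106 ⌈45378/425⌉=107
  n=120: ⌈45757/425⌉=108
s_n = t_(n+1) − t_n for n = 0 … 119 gives
prefix = 111111011111111011111111011111111011111111011111111101111111101111111101111111101111111110111111110111111110111111110111
slide a length-9 window over [0..8] … [111..119] (112 windows); first occurrence of each distinct factor:
  [  0..  8] 111111011
  [  1..  9] 111110111
  [  2.. 10] 111101111
  [  3.. 11] 111011111
  [  4.. 12] 110111111
  [  5.. 13] 101111111
  [  6.. 14] 011111111
  [  7.. 15] 111111110
  [  8.. 16] 111111101
  [ 43.. 51] 111111111
  (the other 102 windows repeat one of these)
distinct factors: {011111111, 101111111, 110111111, 111011111, 111101111, 111110111, 111111011, 111111101, 111111110, 111111111}
count = 10  (Sturmian bound for length 9 is 10)


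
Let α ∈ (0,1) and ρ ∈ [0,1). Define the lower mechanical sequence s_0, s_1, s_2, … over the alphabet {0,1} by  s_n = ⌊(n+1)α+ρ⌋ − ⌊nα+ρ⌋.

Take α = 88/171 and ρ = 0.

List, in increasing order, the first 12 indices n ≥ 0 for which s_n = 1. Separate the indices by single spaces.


n=0: ⌊88/171⌋−⌊0/171⌋ = 0−0 = 0
n=1: ⌊176/171⌋−⌊88/171⌋ = 1−0 = 1  ← one
n=2: ⌊264/171⌋−⌊176/171⌋ = 1−1 = 0
n=3: ⌊352/171⌋−⌊264/171⌋ = 2−1 = 1  ← one
n=4: ⌊440/171⌋−⌊352/171⌋ = 2−2 = 0
n=5: ⌊528/171⌋−⌊440/171⌋ = 3−2 = 1  ← one
n=6: ⌊616/171⌋−⌊528/171⌋ = 3−3 = 0
n=7: ⌊704/171⌋−⌊616/171⌋ = 4−3 = 1  ← one
n=8: ⌊792/171⌋−⌊704/171⌋ = 4−4 = 0
n=9: ⌊880/171⌋−⌊792/171⌋ = 5−4 = 1  ← one
n=10: ⌊968/171⌋−⌊880/171⌋ = 5−5 = 0
n=11: ⌊1056/171⌋−⌊968/171⌋ = 6−5 = 1  ← one
n=12: ⌊1144/171⌋−⌊1056/171⌋ = 6−6 = 0
n=13: ⌊1232/171⌋−⌊1144/171⌋ = 7−6 = 1  ← one
n=14: ⌊1320/171⌋−⌊1232/171⌋ = 7−7 = 0
n=15: ⌊1408/171⌋−⌊1320/171⌋ = 8−7 = 1  ← one
n=16: ⌊1496/171⌋−⌊1408/171⌋ = 8−8 = 0
n=17: ⌊1584/171⌋−⌊1496/171⌋ = 9−8 = 1  ← one
n=18: ⌊1672/171⌋−⌊1584/171⌋ = 9−9 = 0
n=19: ⌊1760/171⌋−⌊1672/171⌋ = 10−9 = 1  ← one
n=20: ⌊1848/171⌋−⌊1760/171⌋ = 10−10 = 0
n=21: ⌊1936/171⌋−⌊1848/171⌋ = 11−10 = 1  ← one
n=22: ⌊2024/171⌋−⌊1936/171⌋ = 11−11 = 0
n=23: ⌊2112/171⌋−⌊2024/171⌋ = 12−11 = 1  ← one
positions of the first 12 ones: 1 3 5 7 9 11 13 15 17 19 21 23

1 3 5 7 9 11 13 15 17 19 21 23


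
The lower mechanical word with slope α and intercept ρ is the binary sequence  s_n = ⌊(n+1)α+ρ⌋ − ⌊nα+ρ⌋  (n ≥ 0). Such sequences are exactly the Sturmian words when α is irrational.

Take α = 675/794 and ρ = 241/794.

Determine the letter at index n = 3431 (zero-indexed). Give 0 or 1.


0

(n+1)α + ρ = (3432·675 + 241) / 794 = 2316841/794
nα + ρ     = (3431·675 + 241) / 794 = 2316166/794
⌊2316841/794⌋ = 2917,  ⌊2316166/794⌋ = 2917
s_{3431} = 2917 − 2917 = 0


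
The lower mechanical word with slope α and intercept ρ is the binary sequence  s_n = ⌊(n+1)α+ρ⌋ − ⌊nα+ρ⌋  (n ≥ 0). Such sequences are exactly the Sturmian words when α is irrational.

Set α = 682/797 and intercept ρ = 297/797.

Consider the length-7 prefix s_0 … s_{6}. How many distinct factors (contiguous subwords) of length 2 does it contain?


3

t_n = ⌊(n·682+297)/797⌋ for n = 0 … 7:
  n=0…7: ⌊297/797⌋=0 ⌊979/797⌋=1 ⌊1661/797⌋=2 ⌊2343/797⌋=2 ⌊3025/797⌋=3 ⌊3707/797⌋=4 ⌊4389/797⌋=5 ⌊5071/797⌋=6
s_n = t_(n+1) − t_n for n = 0 … 6 gives
prefix = 1101111
slide a length-2 window over [0..1] … [5..6] (6 windows); first occurrence of each distinct factor:
  [  0..  1] 11
  [  1..  2] 10
  [  2..  3] 01
  (the other 3 windows repeat one of these)
distinct factors: {01, 10, 11}
count = 3  (Sturmian bound for length 2 is 3)


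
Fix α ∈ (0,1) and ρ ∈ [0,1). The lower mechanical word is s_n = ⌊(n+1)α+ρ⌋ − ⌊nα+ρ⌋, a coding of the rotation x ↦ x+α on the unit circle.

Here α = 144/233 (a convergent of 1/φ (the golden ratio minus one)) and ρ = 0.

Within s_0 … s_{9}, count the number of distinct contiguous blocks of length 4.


5

t_n = ⌊(n·144)/233⌋ for n = 0 … 10:
  n=0…9: ⌊0/233⌋=0 ⌊144/233⌋=0 ⌊288/233⌋=1 ⌊432/233⌋=1 ⌊576/233⌋=2 ⌊720/233⌋=3 ⌊864/233⌋=3 ⌊1008/233⌋=4 ⌊1152/233⌋=4 ⌊1296/233⌋=5
  n=10: ⌊1440/233⌋=6
s_n = t_(n+1) − t_n for n = 0 … 9 gives
prefix = 0101101011
slide a length-4 window over [0..3] … [6..9] (7 windows); first occurrence of each distinct factor:
  [  0..  3] 0101
  [  1..  4] 1011
  [  2..  5] 0110
  [  3..  6] 1101
  [  4..  7] 1010
  (the other 2 windows repeat one of these)
distinct factors: {0101, 0110, 1010, 1011, 1101}
count = 5  (Sturmian bound for length 4 is 5)


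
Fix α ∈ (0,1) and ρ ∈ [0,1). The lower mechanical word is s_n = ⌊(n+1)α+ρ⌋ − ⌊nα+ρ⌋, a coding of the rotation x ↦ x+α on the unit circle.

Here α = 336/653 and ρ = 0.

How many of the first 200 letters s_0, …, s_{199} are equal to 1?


#1s = Σ_{n=0}^{199} s_n = Σ_{n=0}^{199} (⌊(n+1)α+ρ⌋ − ⌊nα+ρ⌋)
the sum telescopes: every ⌊nα+ρ⌋ with 0 < n < 200 appears once with + and once with −, leaving ⌊200α+ρ⌋ − ⌊0·α+ρ⌋
200α + ρ = (200·336) / 653 = 67200/653
ρ = 0/653
⌊67200/653⌋ = 102,  ⌊0/653⌋ = 0
#1s = 102 − 0 = 102

102


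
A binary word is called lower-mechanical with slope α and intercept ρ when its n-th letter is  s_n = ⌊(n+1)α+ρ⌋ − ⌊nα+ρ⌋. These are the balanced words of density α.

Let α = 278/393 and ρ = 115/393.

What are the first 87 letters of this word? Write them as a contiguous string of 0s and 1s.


n=0: ⌊(1·278+115)/393⌋ − ⌊(0·278+115)/393⌋ = ⌊393/393⌋ − ⌊115/393⌋ = 1 − 0 = 1
n=1: ⌊(2·278+115)/393⌋ − ⌊(1·278+115)/393⌋ = ⌊671/393⌋ − ⌊393/393⌋ = 1 − 1 = 0
n=2: ⌊(3·278+115)/393⌋ − ⌊(2·278+115)/393⌋ = ⌊949/393⌋ − ⌊671/393⌋ = 2 − 1 = 1
n=3: ⌊(4·278+115)/393⌋ − ⌊(3·278+115)/393⌋ = ⌊1227/393⌋ − ⌊949/393⌋ = 3 − 2 = 1
n=4: ⌊(5·278+115)/393⌋ − ⌊(4·278+115)/393⌋ = ⌊1505/393⌋ − ⌊1227/393⌋ = 3 − 3 = 0
n=5: ⌊(6·278+115)/393⌋ − ⌊(5·278+115)/393⌋ = ⌊1783/393⌋ − ⌊1505/393⌋ = 4 − 3 = 1
n=6: ⌊(7·278+115)/393⌋ − ⌊(6·278+115)/393⌋ = ⌊2061/393⌋ − ⌊1783/393⌋ = 5 − 4 = 1
n=7: ⌊(8·278+115)/393⌋ − ⌊(7·278+115)/393⌋ = ⌊2339/393⌋ − ⌊2061/393⌋ = 5 − 5 = 0
n=8: ⌊(9·278+115)/393⌋ − ⌊(8·278+115)/393⌋ = ⌊2617/393⌋ − ⌊2339/393⌋ = 6 − 5 = 1
n=9: ⌊(10·278+115)/393⌋ − ⌊(9·278+115)/393⌋ = ⌊2895/393⌋ − ⌊2617/393⌋ = 7 − 6 = 1
n=10: ⌊(11·278+115)/393⌋ − ⌊(10·278+115)/393⌋ = ⌊3173/393⌋ − ⌊2895/393⌋ = 8 − 7 = 1
n=11: ⌊(12·278+115)/393⌋ − ⌊(11·278+115)/393⌋ = ⌊3451/393⌋ − ⌊3173/393⌋ = 8 − 8 = 0
n=12: ⌊(13·278+115)/393⌋ − ⌊(12·278+115)/393⌋ = ⌊3729/393⌋ − ⌊3451/393⌋ = 9 − 8 = 1
n=13: ⌊(14·278+115)/393⌋ − ⌊(13·278+115)/393⌋ = ⌊4007/393⌋ − ⌊3729/393⌋ = 10 − 9 = 1
n=14: ⌊(15·278+115)/393⌋ − ⌊(14·278+115)/393⌋ = ⌊4285/393⌋ − ⌊4007/393⌋ = 10 − 10 = 0
n=15: ⌊(16·278+115)/393⌋ − ⌊(15·278+115)/393⌋ = ⌊4563/393⌋ − ⌊4285/393⌋ = 11 − 10 = 1
n=16: ⌊(17·278+115)/393⌋ − ⌊(16·278+115)/393⌋ = ⌊4841/393⌋ − ⌊4563/393⌋ = 12 − 11 = 1
n=17: ⌊(18·278+115)/393⌋ − ⌊(17·278+115)/393⌋ = ⌊5119/393⌋ − ⌊4841/393⌋ = 13 − 12 = 1
n=18: ⌊(19·278+115)/393⌋ − ⌊(18·278+115)/393⌋ = ⌊5397/393⌋ − ⌊5119/393⌋ = 13 − 13 = 0
n=19: ⌊(20·278+115)/393⌋ − ⌊(19·278+115)/393⌋ = ⌊5675/393⌋ − ⌊5397/393⌋ = 14 − 13 = 1
n=20: ⌊(21·278+115)/393⌋ − ⌊(20·278+115)/393⌋ = ⌊5953/393⌋ − ⌊5675/393⌋ = 15 − 14 = 1
n=21: ⌊(22·278+115)/393⌋ − ⌊(21·278+115)/393⌋ = ⌊6231/393⌋ − ⌊5953/393⌋ = 15 − 15 = 0
n=22: ⌊(23·278+115)/393⌋ − ⌊(22·278+115)/393⌋ = ⌊6509/393⌋ − ⌊6231/393⌋ = 16 − 15 = 1
n=23: ⌊(24·278+115)/393⌋ − ⌊(23·278+115)/393⌋ = ⌊6787/393⌋ − ⌊6509/393⌋ = 17 − 16 = 1
n=24: ⌊(25·278+115)/393⌋ − ⌊(24·278+115)/393⌋ = ⌊7065/393⌋ − ⌊6787/393⌋ = 17 − 17 = 0
n=25: ⌊(26·278+115)/393⌋ − ⌊(25·278+115)/393⌋ = ⌊7343/393⌋ − ⌊7065/393⌋ = 18 − 17 = 1
n=26: ⌊(27·278+115)/393⌋ − ⌊(26·278+115)/393⌋ = ⌊7621/393⌋ − ⌊7343/393⌋ = 19 − 18 = 1
n=27: ⌊(28·278+115)/393⌋ − ⌊(27·278+115)/393⌋ = ⌊7899/393⌋ − ⌊7621/393⌋ = 20 − 19 = 1
n=28: ⌊(29·278+115)/393⌋ − ⌊(28·278+115)/393⌋ = ⌊8177/393⌋ − ⌊7899/393⌋ = 20 − 20 = 0
n=29: ⌊(30·278+115)/393⌋ − ⌊(29·278+115)/393⌋ = ⌊8455/393⌋ − ⌊8177/393⌋ = 21 − 20 = 1
n=30: ⌊(31·278+115)/393⌋ − ⌊(30·278+115)/393⌋ = ⌊8733/393⌋ − ⌊8455/393⌋ = 22 − 21 = 1
n=31: ⌊(32·278+115)/393⌋ − ⌊(31·278+115)/393⌋ = ⌊9011/393⌋ − ⌊8733/393⌋ = 22 − 22 = 0
n=32: ⌊(33·278+115)/393⌋ − ⌊(32·278+115)/393⌋ = ⌊9289/393⌋ − ⌊9011/393⌋ = 23 − 22 = 1
n=33: ⌊(34·278+115)/393⌋ − ⌊(33·278+115)/393⌋ = ⌊9567/393⌋ − ⌊9289/393⌋ = 24 − 23 = 1
n=34: ⌊(35·278+115)/393⌋ − ⌊(34·278+115)/393⌋ = ⌊9845/393⌋ − ⌊9567/393⌋ = 25 − 24 = 1
n=35: ⌊(36·278+115)/393⌋ − ⌊(35·278+115)/393⌋ = ⌊10123/393⌋ − ⌊9845/393⌋ = 25 − 25 = 0
n=36: ⌊(37·278+115)/393⌋ − ⌊(36·278+115)/393⌋ = ⌊10401/393⌋ − ⌊10123/393⌋ = 26 − 25 = 1
n=37: ⌊(38·278+115)/393⌋ − ⌊(37·278+115)/393⌋ = ⌊10679/393⌋ − ⌊10401/393⌋ = 27 − 26 = 1
n=38: ⌊(39·278+115)/393⌋ − ⌊(38·278+115)/393⌋ = ⌊10957/393⌋ − ⌊10679/393⌋ = 27 − 27 = 0
n=39: ⌊(40·278+115)/393⌋ − ⌊(39·278+115)/393⌋ = ⌊11235/393⌋ − ⌊10957/393⌋ = 28 − 27 = 1
n=40: ⌊(41·278+115)/393⌋ − ⌊(40·278+115)/393⌋ = ⌊11513/393⌋ − ⌊11235/393⌋ = 29 − 28 = 1
n=41: ⌊(42·278+115)/393⌋ − ⌊(41·278+115)/393⌋ = ⌊11791/393⌋ − ⌊11513/393⌋ = 30 − 29 = 1
n=42: ⌊(43·278+115)/393⌋ − ⌊(42·278+115)/393⌋ = ⌊12069/393⌋ − ⌊11791/393⌋ = 30 − 30 = 0
n=43: ⌊(44·278+115)/393⌋ − ⌊(43·278+115)/393⌋ = ⌊12347/393⌋ − ⌊12069/393⌋ = 31 − 30 = 1
n=44: ⌊(45·278+115)/393⌋ − ⌊(44·278+115)/393⌋ = ⌊12625/393⌋ − ⌊12347/393⌋ = 32 − 31 = 1
n=45: ⌊(46·278+115)/393⌋ − ⌊(45·278+115)/393⌋ = ⌊12903/393⌋ − ⌊12625/393⌋ = 32 − 32 = 0
n=46: ⌊(47·278+115)/393⌋ − ⌊(46·278+115)/393⌋ = ⌊13181/393⌋ − ⌊12903/393⌋ = 33 − 32 = 1
n=47: ⌊(48·278+115)/393⌋ − ⌊(47·278+115)/393⌋ = ⌊13459/393⌋ − ⌊13181/393⌋ = 34 − 33 = 1
n=48: ⌊(49·278+115)/393⌋ − ⌊(48·278+115)/393⌋ = ⌊13737/393⌋ − ⌊13459/393⌋ = 34 − 34 = 0
n=49: ⌊(50·278+115)/393⌋ − ⌊(49·278+115)/393⌋ = ⌊14015/393⌋ − ⌊13737/393⌋ = 35 − 34 = 1
n=50: ⌊(51·278+115)/393⌋ − ⌊(50·278+115)/393⌋ = ⌊14293/393⌋ − ⌊14015/393⌋ = 36 − 35 = 1
n=51: ⌊(52·278+115)/393⌋ − ⌊(51·278+115)/393⌋ = ⌊14571/393⌋ − ⌊14293/393⌋ = 37 − 36 = 1
n=52: ⌊(53·278+115)/393⌋ − ⌊(52·278+115)/393⌋ = ⌊14849/393⌋ − ⌊14571/393⌋ = 37 − 37 = 0
n=53: ⌊(54·278+115)/393⌋ − ⌊(53·278+115)/393⌋ = ⌊15127/393⌋ − ⌊14849/393⌋ = 38 − 37 = 1
n=54: ⌊(55·278+115)/393⌋ − ⌊(54·278+115)/393⌋ = ⌊15405/393⌋ − ⌊15127/393⌋ = 39 − 38 = 1
n=55: ⌊(56·278+115)/393⌋ − ⌊(55·278+115)/393⌋ = ⌊15683/393⌋ − ⌊15405/393⌋ = 39 − 39 = 0
n=56: ⌊(57·278+115)/393⌋ − ⌊(56·278+115)/393⌋ = ⌊15961/393⌋ − ⌊15683/393⌋ = 40 − 39 = 1
n=57: ⌊(58·278+115)/393⌋ − ⌊(57·278+115)/393⌋ = ⌊16239/393⌋ − ⌊15961/393⌋ = 41 − 40 = 1
n=58: ⌊(59·278+115)/393⌋ − ⌊(58·278+115)/393⌋ = ⌊16517/393⌋ − ⌊16239/393⌋ = 42 − 41 = 1
n=59: ⌊(60·278+115)/393⌋ − ⌊(59·278+115)/393⌋ = ⌊16795/393⌋ − ⌊16517/393⌋ = 42 − 42 = 0
n=60: ⌊(61·278+115)/393⌋ − ⌊(60·278+115)/393⌋ = ⌊17073/393⌋ − ⌊16795/393⌋ = 43 − 42 = 1
n=61: ⌊(62·278+115)/393⌋ − ⌊(61·278+115)/393⌋ = ⌊17351/393⌋ − ⌊17073/393⌋ = 44 − 43 = 1
n=62: ⌊(63·278+115)/393⌋ − ⌊(62·278+115)/393⌋ = ⌊17629/393⌋ − ⌊17351/393⌋ = 44 − 44 = 0
n=63: ⌊(64·278+115)/393⌋ − ⌊(63·278+115)/393⌋ = ⌊17907/393⌋ − ⌊17629/393⌋ = 45 − 44 = 1
n=64: ⌊(65·278+115)/393⌋ − ⌊(64·278+115)/393⌋ = ⌊18185/393⌋ − ⌊17907/393⌋ = 46 − 45 = 1
n=65: ⌊(66·278+115)/393⌋ − ⌊(65·278+115)/393⌋ = ⌊18463/393⌋ − ⌊18185/393⌋ = 46 − 46 = 0
n=66: ⌊(67·278+115)/393⌋ − ⌊(66·278+115)/393⌋ = ⌊18741/393⌋ − ⌊18463/393⌋ = 47 − 46 = 1
n=67: ⌊(68·278+115)/393⌋ − ⌊(67·278+115)/393⌋ = ⌊19019/393⌋ − ⌊18741/393⌋ = 48 − 47 = 1
n=68: ⌊(69·278+115)/393⌋ − ⌊(68·278+115)/393⌋ = ⌊19297/393⌋ − ⌊19019/393⌋ = 49 − 48 = 1
n=69: ⌊(70·278+115)/393⌋ − ⌊(69·278+115)/393⌋ = ⌊19575/393⌋ − ⌊19297/393⌋ = 49 − 49 = 0
n=70: ⌊(71·278+115)/393⌋ − ⌊(70·278+115)/393⌋ = ⌊19853/393⌋ − ⌊19575/393⌋ = 50 − 49 = 1
n=71: ⌊(72·278+115)/393⌋ − ⌊(71·278+115)/393⌋ = ⌊20131/393⌋ − ⌊19853/393⌋ = 51 − 50 = 1
n=72: ⌊(73·278+115)/393⌋ − ⌊(72·278+115)/393⌋ = ⌊20409/393⌋ − ⌊20131/393⌋ = 51 − 51 = 0
n=73: ⌊(74·278+115)/393⌋ − ⌊(73·278+115)/393⌋ = ⌊20687/393⌋ − ⌊20409/393⌋ = 52 − 51 = 1
n=74: ⌊(75·278+115)/393⌋ − ⌊(74·278+115)/393⌋ = ⌊20965/393⌋ − ⌊20687/393⌋ = 53 − 52 = 1
n=75: ⌊(76·278+115)/393⌋ − ⌊(75·278+115)/393⌋ = ⌊21243/393⌋ − ⌊20965/393⌋ = 54 − 53 = 1
n=76: ⌊(77·278+115)/393⌋ − ⌊(76·278+115)/393⌋ = ⌊21521/393⌋ − ⌊21243/393⌋ = 54 − 54 = 0
n=77: ⌊(78·278+115)/393⌋ − ⌊(77·278+115)/393⌋ = ⌊21799/393⌋ − ⌊21521/393⌋ = 55 − 54 = 1
n=78: ⌊(79·278+115)/393⌋ − ⌊(78·278+115)/393⌋ = ⌊22077/393⌋ − ⌊21799/393⌋ = 56 − 55 = 1
n=79: ⌊(80·278+115)/393⌋ − ⌊(79·278+115)/393⌋ = ⌊22355/393⌋ − ⌊22077/393⌋ = 56 − 56 = 0
n=80: ⌊(81·278+115)/393⌋ − ⌊(80·278+115)/393⌋ = ⌊22633/393⌋ − ⌊22355/393⌋ = 57 − 56 = 1
n=81: ⌊(82·278+115)/393⌋ − ⌊(81·278+115)/393⌋ = ⌊22911/393⌋ − ⌊22633/393⌋ = 58 − 57 = 1
n=82: ⌊(83·278+115)/393⌋ − ⌊(82·278+115)/393⌋ = ⌊23189/393⌋ − ⌊22911/393⌋ = 59 − 58 = 1
n=83: ⌊(84·278+115)/393⌋ − ⌊(83·278+115)/393⌋ = ⌊23467/393⌋ − ⌊23189/393⌋ = 59 − 59 = 0
n=84: ⌊(85·278+115)/393⌋ − ⌊(84·278+115)/393⌋ = ⌊23745/393⌋ − ⌊23467/393⌋ = 60 − 59 = 1
n=85: ⌊(86·278+115)/393⌋ − ⌊(85·278+115)/393⌋ = ⌊24023/393⌋ − ⌊23745/393⌋ = 61 − 60 = 1
n=86: ⌊(87·278+115)/393⌋ − ⌊(86·278+115)/393⌋ = ⌊24301/393⌋ − ⌊24023/393⌋ = 61 − 61 = 0

101101101110110111011011011101101110110111011011011101101110110110111011011101101110110


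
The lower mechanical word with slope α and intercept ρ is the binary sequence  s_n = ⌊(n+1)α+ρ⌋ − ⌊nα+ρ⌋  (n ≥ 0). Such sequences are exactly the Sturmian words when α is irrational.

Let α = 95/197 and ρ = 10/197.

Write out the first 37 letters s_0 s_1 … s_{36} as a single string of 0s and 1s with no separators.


n=0: ⌊(1·95+10)/197⌋ − ⌊(0·95+10)/197⌋ = ⌊105/197⌋ − ⌊10/197⌋ = 0 − 0 = 0
n=1: ⌊(2·95+10)/197⌋ − ⌊(1·95+10)/197⌋ = ⌊200/197⌋ − ⌊105/197⌋ = 1 − 0 = 1
n=2: ⌊(3·95+10)/197⌋ − ⌊(2·95+10)/197⌋ = ⌊295/197⌋ − ⌊200/197⌋ = 1 − 1 = 0
n=3: ⌊(4·95+10)/197⌋ − ⌊(3·95+10)/197⌋ = ⌊390/197⌋ − ⌊295/197⌋ = 1 − 1 = 0
n=4: ⌊(5·95+10)/197⌋ − ⌊(4·95+10)/197⌋ = ⌊485/197⌋ − ⌊390/197⌋ = 2 − 1 = 1
n=5: ⌊(6·95+10)/197⌋ − ⌊(5·95+10)/197⌋ = ⌊580/197⌋ − ⌊485/197⌋ = 2 − 2 = 0
n=6: ⌊(7·95+10)/197⌋ − ⌊(6·95+10)/197⌋ = ⌊675/197⌋ − ⌊580/197⌋ = 3 − 2 = 1
n=7: ⌊(8·95+10)/197⌋ − ⌊(7·95+10)/197⌋ = ⌊770/197⌋ − ⌊675/197⌋ = 3 − 3 = 0
n=8: ⌊(9·95+10)/197⌋ − ⌊(8·95+10)/197⌋ = ⌊865/197⌋ − ⌊770/197⌋ = 4 − 3 = 1
n=9: ⌊(10·95+10)/197⌋ − ⌊(9·95+10)/197⌋ = ⌊960/197⌋ − ⌊865/197⌋ = 4 − 4 = 0
n=10: ⌊(11·95+10)/197⌋ − ⌊(10·95+10)/197⌋ = ⌊1055/197⌋ − ⌊960/197⌋ = 5 − 4 = 1
n=11: ⌊(12·95+10)/197⌋ − ⌊(11·95+10)/197⌋ = ⌊1150/197⌋ − ⌊1055/197⌋ = 5 − 5 = 0
n=12: ⌊(13·95+10)/197⌋ − ⌊(12·95+10)/197⌋ = ⌊1245/197⌋ − ⌊1150/197⌋ = 6 − 5 = 1
n=13: ⌊(14·95+10)/197⌋ − ⌊(13·95+10)/197⌋ = ⌊1340/197⌋ − ⌊1245/197⌋ = 6 − 6 = 0
n=14: ⌊(15·95+10)/197⌋ − ⌊(14·95+10)/197⌋ = ⌊1435/197⌋ − ⌊1340/197⌋ = 7 − 6 = 1
n=15: ⌊(16·95+10)/197⌋ − ⌊(15·95+10)/197⌋ = ⌊1530/197⌋ − ⌊1435/197⌋ = 7 − 7 = 0
n=16: ⌊(17·95+10)/197⌋ − ⌊(16·95+10)/197⌋ = ⌊1625/197⌋ − ⌊1530/197⌋ = 8 − 7 = 1
n=17: ⌊(18·95+10)/197⌋ − ⌊(17·95+10)/197⌋ = ⌊1720/197⌋ − ⌊1625/197⌋ = 8 − 8 = 0
n=18: ⌊(19·95+10)/197⌋ − ⌊(18·95+10)/197⌋ = ⌊1815/197⌋ − ⌊1720/197⌋ = 9 − 8 = 1
n=19: ⌊(20·95+10)/197⌋ − ⌊(19·95+10)/197⌋ = ⌊1910/197⌋ − ⌊1815/197⌋ = 9 − 9 = 0
n=20: ⌊(21·95+10)/197⌋ − ⌊(20·95+10)/197⌋ = ⌊2005/197⌋ − ⌊1910/197⌋ = 10 − 9 = 1
n=21: ⌊(22·95+10)/197⌋ − ⌊(21·95+10)/197⌋ = ⌊2100/197⌋ − ⌊2005/197⌋ = 10 − 10 = 0
n=22: ⌊(23·95+10)/197⌋ − ⌊(22·95+10)/197⌋ = ⌊2195/197⌋ − ⌊2100/197⌋ = 11 − 10 = 1
n=23: ⌊(24·95+10)/197⌋ − ⌊(23·95+10)/197⌋ = ⌊2290/197⌋ − ⌊2195/197⌋ = 11 − 11 = 0
n=24: ⌊(25·95+10)/197⌋ − ⌊(24·95+10)/197⌋ = ⌊2385/197⌋ − ⌊2290/197⌋ = 12 − 11 = 1
n=25: ⌊(26·95+10)/197⌋ − ⌊(25·95+10)/197⌋ = ⌊2480/197⌋ − ⌊2385/197⌋ = 12 − 12 = 0
n=26: ⌊(27·95+10)/197⌋ − ⌊(26·95+10)/197⌋ = ⌊2575/197⌋ − ⌊2480/197⌋ = 13 − 12 = 1
n=27: ⌊(28·95+10)/197⌋ − ⌊(27·95+10)/197⌋ = ⌊2670/197⌋ − ⌊2575/197⌋ = 13 − 13 = 0
n=28: ⌊(29·95+10)/197⌋ − ⌊(28·95+10)/197⌋ = ⌊2765/197⌋ − ⌊2670/197⌋ = 14 − 13 = 1
n=29: ⌊(30·95+10)/197⌋ − ⌊(29·95+10)/197⌋ = ⌊2860/197⌋ − ⌊2765/197⌋ = 14 − 14 = 0
n=30: ⌊(31·95+10)/197⌋ − ⌊(30·95+10)/197⌋ = ⌊2955/197⌋ − ⌊2860/197⌋ = 15 − 14 = 1
n=31: ⌊(32·95+10)/197⌋ − ⌊(31·95+10)/197⌋ = ⌊3050/197⌋ − ⌊2955/197⌋ = 15 − 15 = 0
n=32: ⌊(33·95+10)/197⌋ − ⌊(32·95+10)/197⌋ = ⌊3145/197⌋ − ⌊3050/197⌋ = 15 − 15 = 0
n=33: ⌊(34·95+10)/197⌋ − ⌊(33·95+10)/197⌋ = ⌊3240/197⌋ − ⌊3145/197⌋ = 16 − 15 = 1
n=34: ⌊(35·95+10)/197⌋ − ⌊(34·95+10)/197⌋ = ⌊3335/197⌋ − ⌊3240/197⌋ = 16 − 16 = 0
n=35: ⌊(36·95+10)/197⌋ − ⌊(35·95+10)/197⌋ = ⌊3430/197⌋ − ⌊3335/197⌋ = 17 − 16 = 1
n=36: ⌊(37·95+10)/197⌋ − ⌊(36·95+10)/197⌋ = ⌊3525/197⌋ − ⌊3430/197⌋ = 17 − 17 = 0

0100101010101010101010101010101001010


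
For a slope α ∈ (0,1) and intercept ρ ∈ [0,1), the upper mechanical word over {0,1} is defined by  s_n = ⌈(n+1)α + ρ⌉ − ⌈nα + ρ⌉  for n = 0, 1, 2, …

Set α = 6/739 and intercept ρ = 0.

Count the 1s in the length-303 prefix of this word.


#1s = Σ_{n=0}^{302} s_n = Σ_{n=0}^{302} (⌈(n+1)α+ρ⌉ − ⌈nα+ρ⌉)
the sum telescopes: every ⌈nα+ρ⌉ with 0 < n < 303 appears once with + and once with −, leaving ⌈303α+ρ⌉ − ⌈0·α+ρ⌉
303α + ρ = (303·6) / 739 = 1818/739
ρ = 0/739
⌈1818/739⌉ = 3,  ⌈0/739⌉ = 0
#1s = 3 − 0 = 3

3


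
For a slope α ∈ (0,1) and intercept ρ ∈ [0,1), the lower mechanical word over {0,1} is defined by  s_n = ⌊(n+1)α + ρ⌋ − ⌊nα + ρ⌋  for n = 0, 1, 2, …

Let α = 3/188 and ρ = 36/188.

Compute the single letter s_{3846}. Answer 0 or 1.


(n+1)α + ρ = (3847·3 + 36) / 188 = 11577/188
nα + ρ     = (3846·3 + 36) / 188 = 11574/188
⌊11577/188⌋ = 61,  ⌊11574/188⌋ = 61
s_{3846} = 61 − 61 = 0

0


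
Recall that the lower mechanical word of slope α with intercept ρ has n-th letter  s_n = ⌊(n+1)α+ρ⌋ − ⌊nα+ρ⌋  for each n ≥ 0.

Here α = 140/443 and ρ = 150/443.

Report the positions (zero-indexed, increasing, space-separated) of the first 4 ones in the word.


n=0: ⌊290/443⌋−⌊150/443⌋ = 0−0 = 0
n=1: ⌊430/443⌋−⌊290/443⌋ = 0−0 = 0
n=2: ⌊570/443⌋−⌊430/443⌋ = 1−0 = 1  ← one
n=3: ⌊710/443⌋−⌊570/443⌋ = 1−1 = 0
n=4: ⌊850/443⌋−⌊710/443⌋ = 1−1 = 0
n=5: ⌊990/443⌋−⌊850/443⌋ = 2−1 = 1  ← one
n=6: ⌊1130/443⌋−⌊990/443⌋ = 2−2 = 0
n=7: ⌊1270/443⌋−⌊1130/443⌋ = 2−2 = 0
n=8: ⌊1410/443⌋−⌊1270/443⌋ = 3−2 = 1  ← one
n=9: ⌊1550/443⌋−⌊1410/443⌋ = 3−3 = 0
n=10: ⌊1690/443⌋−⌊1550/443⌋ = 3−3 = 0
n=11: ⌊1830/443⌋−⌊1690/443⌋ = 4−3 = 1  ← one
positions of the first 4 ones: 2 5 8 11

2 5 8 11


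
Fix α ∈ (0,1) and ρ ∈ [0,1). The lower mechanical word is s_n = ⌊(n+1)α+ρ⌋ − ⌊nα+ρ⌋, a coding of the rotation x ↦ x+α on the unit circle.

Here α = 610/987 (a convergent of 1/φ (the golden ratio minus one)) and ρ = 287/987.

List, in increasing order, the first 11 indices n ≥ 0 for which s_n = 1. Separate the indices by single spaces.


n=0: ⌊897/987⌋−⌊287/987⌋ = 0−0 = 0
n=1: ⌊1507/987⌋−⌊897/987⌋ = 1−0 = 1  ← one
n=2: ⌊2117/987⌋−⌊1507/987⌋ = 2−1 = 1  ← one
n=3: ⌊2727/987⌋−⌊2117/987⌋ = 2−2 = 0
n=4: ⌊3337/987⌋−⌊2727/987⌋ = 3−2 = 1  ← one
n=5: ⌊3947/987⌋−⌊3337/987⌋ = 3−3 = 0
n=6: ⌊4557/987⌋−⌊3947/987⌋ = 4−3 = 1  ← one
n=7: ⌊5167/987⌋−⌊4557/987⌋ = 5−4 = 1  ← one
n=8: ⌊5777/987⌋−⌊5167/987⌋ = 5−5 = 0
n=9: ⌊6387/987⌋−⌊5777/987⌋ = 6−5 = 1  ← one
n=10: ⌊6997/987⌋−⌊6387/987⌋ = 7−6 = 1  ← one
n=11: ⌊7607/987⌋−⌊6997/987⌋ = 7−7 = 0
n=12: ⌊8217/987⌋−⌊7607/987⌋ = 8−7 = 1  ← one
n=13: ⌊8827/987⌋−⌊8217/987⌋ = 8−8 = 0
n=14: ⌊9437/987⌋−⌊8827/987⌋ = 9−8 = 1  ← one
n=15: ⌊10047/987⌋−⌊9437/987⌋ = 10−9 = 1  ← one
n=16: ⌊10657/987⌋−⌊10047/987⌋ = 10−10 = 0
n=17: ⌊11267/987⌋−⌊10657/987⌋ = 11−10 = 1  ← one
positions of the first 11 ones: 1 2 4 6 7 9 10 12 14 15 17

1 2 4 6 7 9 10 12 14 15 17


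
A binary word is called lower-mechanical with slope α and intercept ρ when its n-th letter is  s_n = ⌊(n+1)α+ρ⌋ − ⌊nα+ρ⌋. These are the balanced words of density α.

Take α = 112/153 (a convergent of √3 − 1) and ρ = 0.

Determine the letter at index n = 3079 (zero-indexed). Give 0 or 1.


1

(n+1)α + ρ = (3080·112) / 153 = 344960/153
nα + ρ     = (3079·112) / 153 = 344848/153
⌊344960/153⌋ = 2254,  ⌊344848/153⌋ = 2253
s_{3079} = 2254 − 2253 = 1


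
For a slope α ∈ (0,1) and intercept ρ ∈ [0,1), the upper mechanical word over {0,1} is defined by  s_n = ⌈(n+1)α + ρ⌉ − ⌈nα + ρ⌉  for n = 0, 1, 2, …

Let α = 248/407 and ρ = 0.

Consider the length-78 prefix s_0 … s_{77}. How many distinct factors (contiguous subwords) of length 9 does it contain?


t_n = ⌈(n·248)/407⌉ for n = 0 … 78:
  n=0…9: ⌈0/407⌉=0 ⌈248/407⌉=1 ⌈496/407⌉=2 ⌈744/407⌉=2 ⌈992/407⌉=3 ⌈1240/407⌉=4 ⌈1488/407⌉=4 ⌈1736/407⌉=5 ⌈1984/407⌉=5 ⌈2232/407⌉=6
  n=10…19: ⌈2480/407⌉=7 ⌈2728/407⌉=7 ⌈2976/407⌉=8 ⌈3224/407⌉=8 ⌈3472/407⌉=9 ⌈3720/407⌉=10 ⌈3968/407⌉=10 ⌈4216/407⌉=11 ⌈4464/407⌉=11 ⌈4712/407⌉=12
  n=20…29: ⌈4960/407⌉=13 ⌈5208/407⌉=13 ⌈5456/407⌉=14 ⌈5704/407⌉=15 ⌈5952/407⌉=15 ⌈6200/407⌉=16 ⌈6448/407⌉=16 ⌈6696/407⌉=17 ⌈6944/407⌉=18 ⌈7192/407⌉=18
  n=30…39: ⌈7440/407⌉=19 ⌈7688/407⌉=19 ⌈7936/407⌉=20 ⌈8184/407⌉=21 ⌈8432/407⌉=21 ⌈8680/407⌉=22 ⌈8928/407⌉=22 ⌈9176/407⌉=23 ⌈9424/407⌉=24 ⌈9672/407⌉=24
  n=40…49: ⌈9920/407⌉=25 ⌈10168/407⌉=25 ⌈10416/407⌉=26 ⌈10664/407⌉=27 ⌈10912/407⌉=27 ⌈11160/407⌉=28 ⌈11408/407⌉=29 ⌈11656/407⌉=29 ⌈11904/407⌉=30 ⌈12152/407⌉=30
  n=50…59: ⌈12400/407⌉=31 ⌈12648/407⌉=32 ⌈12896/407⌉=32 ⌈13144/407⌉=33 ⌈13392/407⌉=33 ⌈13640/407⌉=34 ⌈13888/407⌉=35 ⌈14136/407⌉=35 ⌈14384/407⌉=36 ⌈14632/407⌉=36
  n=60…69: ⌈14880/407⌉=37 ⌈15128/407⌉=38 ⌈15376/407⌉=38 ⌈15624/407⌉=39 ⌈15872/407⌉=39 ⌈16120/407⌉=40 ⌈16368/407⌉=41 ⌈16616/407⌉=41 ⌈16864/407⌉=42 ⌈17112/407⌉=43
  n=70…78: ⌈17360/407⌉=43 ⌈17608/407⌉=44 ⌈17856/407⌉=44 ⌈18104/407⌉=45 ⌈18352/407⌉=46 ⌈18600/407⌉=46 ⌈18848/407⌉=47 ⌈19096/407⌉=47 ⌈19344/407⌉=48
s_n = t_(n+1) − t_n for n = 0 … 77 gives
prefix = 110110101101011010110110101101011010110101101101011010110101101011011010110101
slide a length-9 window over [0..8] … [69..77] (70 windows); first occurrence of each distinct factor:
  [  0..  8] 110110101
  [  1..  9] 101101011
  [  2.. 10] 011010110
  [  3.. 11] 110101101
  [  4.. 12] 101011010
  [  5.. 13] 010110101
  [ 14.. 22] 101011011
  [ 15.. 23] 010110110
  [ 16.. 24] 101101101
  [ 17.. 25] 011011010
  (the other 60 windows repeat one of these)
distinct factors: {010110101, 010110110, 011010110, 011011010, 101011010, 101011011, 101101011, 101101101, 110101101, 110110101}
count = 10  (Sturmian bound for length 9 is 10)

10


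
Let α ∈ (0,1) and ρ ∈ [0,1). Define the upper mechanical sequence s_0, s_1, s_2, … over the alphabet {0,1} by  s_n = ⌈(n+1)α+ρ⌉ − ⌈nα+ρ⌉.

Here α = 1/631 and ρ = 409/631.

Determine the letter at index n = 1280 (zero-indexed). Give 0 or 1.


0

(n+1)α + ρ = (1281·1 + 409) / 631 = 1690/631
nα + ρ     = (1280·1 + 409) / 631 = 1689/631
⌈1690/631⌉ = 3,  ⌈1689/631⌉ = 3
s_{1280} = 3 − 3 = 0


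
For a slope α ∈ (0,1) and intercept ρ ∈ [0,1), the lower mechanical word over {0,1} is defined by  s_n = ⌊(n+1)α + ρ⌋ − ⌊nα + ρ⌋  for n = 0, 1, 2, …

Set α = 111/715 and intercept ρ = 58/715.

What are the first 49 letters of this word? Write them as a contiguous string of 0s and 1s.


n=0: ⌊(1·111+58)/715⌋ − ⌊(0·111+58)/715⌋ = ⌊169/715⌋ − ⌊58/715⌋ = 0 − 0 = 0
n=1: ⌊(2·111+58)/715⌋ − ⌊(1·111+58)/715⌋ = ⌊280/715⌋ − ⌊169/715⌋ = 0 − 0 = 0
n=2: ⌊(3·111+58)/715⌋ − ⌊(2·111+58)/715⌋ = ⌊391/715⌋ − ⌊280/715⌋ = 0 − 0 = 0
n=3: ⌊(4·111+58)/715⌋ − ⌊(3·111+58)/715⌋ = ⌊502/715⌋ − ⌊391/715⌋ = 0 − 0 = 0
n=4: ⌊(5·111+58)/715⌋ − ⌊(4·111+58)/715⌋ = ⌊613/715⌋ − ⌊502/715⌋ = 0 − 0 = 0
n=5: ⌊(6·111+58)/715⌋ − ⌊(5·111+58)/715⌋ = ⌊724/715⌋ − ⌊613/715⌋ = 1 − 0 = 1
n=6: ⌊(7·111+58)/715⌋ − ⌊(6·111+58)/715⌋ = ⌊835/715⌋ − ⌊724/715⌋ = 1 − 1 = 0
n=7: ⌊(8·111+58)/715⌋ − ⌊(7·111+58)/715⌋ = ⌊946/715⌋ − ⌊835/715⌋ = 1 − 1 = 0
n=8: ⌊(9·111+58)/715⌋ − ⌊(8·111+58)/715⌋ = ⌊1057/715⌋ − ⌊946/715⌋ = 1 − 1 = 0
n=9: ⌊(10·111+58)/715⌋ − ⌊(9·111+58)/715⌋ = ⌊1168/715⌋ − ⌊1057/715⌋ = 1 − 1 = 0
n=10: ⌊(11·111+58)/715⌋ − ⌊(10·111+58)/715⌋ = ⌊1279/715⌋ − ⌊1168/715⌋ = 1 − 1 = 0
n=11: ⌊(12·111+58)/715⌋ − ⌊(11·111+58)/715⌋ = ⌊1390/715⌋ − ⌊1279/715⌋ = 1 − 1 = 0
n=12: ⌊(13·111+58)/715⌋ − ⌊(12·111+58)/715⌋ = ⌊1501/715⌋ − ⌊1390/715⌋ = 2 − 1 = 1
n=13: ⌊(14·111+58)/715⌋ − ⌊(13·111+58)/715⌋ = ⌊1612/715⌋ − ⌊1501/715⌋ = 2 − 2 = 0
n=14: ⌊(15·111+58)/715⌋ − ⌊(14·111+58)/715⌋ = ⌊1723/715⌋ − ⌊1612/715⌋ = 2 − 2 = 0
n=15: ⌊(16·111+58)/715⌋ − ⌊(15·111+58)/715⌋ = ⌊1834/715⌋ − ⌊1723/715⌋ = 2 − 2 = 0
n=16: ⌊(17·111+58)/715⌋ − ⌊(16·111+58)/715⌋ = ⌊1945/715⌋ − ⌊1834/715⌋ = 2 − 2 = 0
n=17: ⌊(18·111+58)/715⌋ − ⌊(17·111+58)/715⌋ = ⌊2056/715⌋ − ⌊1945/715⌋ = 2 − 2 = 0
n=18: ⌊(19·111+58)/715⌋ − ⌊(18·111+58)/715⌋ = ⌊2167/715⌋ − ⌊2056/715⌋ = 3 − 2 = 1
n=19: ⌊(20·111+58)/715⌋ − ⌊(19·111+58)/715⌋ = ⌊2278/715⌋ − ⌊2167/715⌋ = 3 − 3 = 0
n=20: ⌊(21·111+58)/715⌋ − ⌊(20·111+58)/715⌋ = ⌊2389/715⌋ − ⌊2278/715⌋ = 3 − 3 = 0
n=21: ⌊(22·111+58)/715⌋ − ⌊(21·111+58)/715⌋ = ⌊2500/715⌋ − ⌊2389/715⌋ = 3 − 3 = 0
n=22: ⌊(23·111+58)/715⌋ − ⌊(22·111+58)/715⌋ = ⌊2611/715⌋ − ⌊2500/715⌋ = 3 − 3 = 0
n=23: ⌊(24·111+58)/715⌋ − ⌊(23·111+58)/715⌋ = ⌊2722/715⌋ − ⌊2611/715⌋ = 3 − 3 = 0
n=24: ⌊(25·111+58)/715⌋ − ⌊(24·111+58)/715⌋ = ⌊2833/715⌋ − ⌊2722/715⌋ = 3 − 3 = 0
n=25: ⌊(26·111+58)/715⌋ − ⌊(25·111+58)/715⌋ = ⌊2944/715⌋ − ⌊2833/715⌋ = 4 − 3 = 1
n=26: ⌊(27·111+58)/715⌋ − ⌊(26·111+58)/715⌋ = ⌊3055/715⌋ − ⌊2944/715⌋ = 4 − 4 = 0
n=27: ⌊(28·111+58)/715⌋ − ⌊(27·111+58)/715⌋ = ⌊3166/715⌋ − ⌊3055/715⌋ = 4 − 4 = 0
n=28: ⌊(29·111+58)/715⌋ − ⌊(28·111+58)/715⌋ = ⌊3277/715⌋ − ⌊3166/715⌋ = 4 − 4 = 0
n=29: ⌊(30·111+58)/715⌋ − ⌊(29·111+58)/715⌋ = ⌊3388/715⌋ − ⌊3277/715⌋ = 4 − 4 = 0
n=30: ⌊(31·111+58)/715⌋ − ⌊(30·111+58)/715⌋ = ⌊3499/715⌋ − ⌊3388/715⌋ = 4 − 4 = 0
n=31: ⌊(32·111+58)/715⌋ − ⌊(31·111+58)/715⌋ = ⌊3610/715⌋ − ⌊3499/715⌋ = 5 − 4 = 1
n=32: ⌊(33·111+58)/715⌋ − ⌊(32·111+58)/715⌋ = ⌊3721/715⌋ − ⌊3610/715⌋ = 5 − 5 = 0
n=33: ⌊(34·111+58)/715⌋ − ⌊(33·111+58)/715⌋ = ⌊3832/715⌋ − ⌊3721/715⌋ = 5 − 5 = 0
n=34: ⌊(35·111+58)/715⌋ − ⌊(34·111+58)/715⌋ = ⌊3943/715⌋ − ⌊3832/715⌋ = 5 − 5 = 0
n=35: ⌊(36·111+58)/715⌋ − ⌊(35·111+58)/715⌋ = ⌊4054/715⌋ − ⌊3943/715⌋ = 5 − 5 = 0
n=36: ⌊(37·111+58)/715⌋ − ⌊(36·111+58)/715⌋ = ⌊4165/715⌋ − ⌊4054/715⌋ = 5 − 5 = 0
n=37: ⌊(38·111+58)/715⌋ − ⌊(37·111+58)/715⌋ = ⌊4276/715⌋ − ⌊4165/715⌋ = 5 − 5 = 0
n=38: ⌊(39·111+58)/715⌋ − ⌊(38·111+58)/715⌋ = ⌊4387/715⌋ − ⌊4276/715⌋ = 6 − 5 = 1
n=39: ⌊(40·111+58)/715⌋ − ⌊(39·111+58)/715⌋ = ⌊4498/715⌋ − ⌊4387/715⌋ = 6 − 6 = 0
n=40: ⌊(41·111+58)/715⌋ − ⌊(40·111+58)/715⌋ = ⌊4609/715⌋ − ⌊4498/715⌋ = 6 − 6 = 0
n=41: ⌊(42·111+58)/715⌋ − ⌊(41·111+58)/715⌋ = ⌊4720/715⌋ − ⌊4609/715⌋ = 6 − 6 = 0
n=42: ⌊(43·111+58)/715⌋ − ⌊(42·111+58)/715⌋ = ⌊4831/715⌋ − ⌊4720/715⌋ = 6 − 6 = 0
n=43: ⌊(44·111+58)/715⌋ − ⌊(43·111+58)/715⌋ = ⌊4942/715⌋ − ⌊4831/715⌋ = 6 − 6 = 0
n=44: ⌊(45·111+58)/715⌋ − ⌊(44·111+58)/715⌋ = ⌊5053/715⌋ − ⌊4942/715⌋ = 7 − 6 = 1
n=45: ⌊(46·111+58)/715⌋ − ⌊(45·111+58)/715⌋ = ⌊5164/715⌋ − ⌊5053/715⌋ = 7 − 7 = 0
n=46: ⌊(47·111+58)/715⌋ − ⌊(46·111+58)/715⌋ = ⌊5275/715⌋ − ⌊5164/715⌋ = 7 − 7 = 0
n=47: ⌊(48·111+58)/715⌋ − ⌊(47·111+58)/715⌋ = ⌊5386/715⌋ − ⌊5275/715⌋ = 7 − 7 = 0
n=48: ⌊(49·111+58)/715⌋ − ⌊(48·111+58)/715⌋ = ⌊5497/715⌋ − ⌊5386/715⌋ = 7 − 7 = 0

0000010000001000001000000100000100000010000010000
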